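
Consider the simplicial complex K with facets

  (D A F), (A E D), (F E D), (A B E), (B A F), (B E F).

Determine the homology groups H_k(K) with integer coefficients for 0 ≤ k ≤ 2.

H_0 = Z,  H_1 = 0,  H_2 = Z.

Take the total order A < B < D < E < F on the vertex set. Then K (dimension 2) consists of the simplices:

  0-simplices (5): A, B, D, E, F
  1-simplices (9): AB, AD, AE, AF, BE, BF, DE, DF, EF
  2-simplices (6): ABE, ABF, ADE, ADF, BEF, DEF

giving chain groups C_0 ≅ Z^5, C_1 ≅ Z^9, C_2 ≅ Z^6.

The boundary map ∂_1: C_1 → C_0 maps an edge to its endpoints' difference, ∂[p,q] = q − p. For instance
  ∂AB = B − A.
The 5×9 boundary matrix has rank 4 and Smith normal form diag(1,1,1,1).

The boundary map ∂_2: C_2 → C_1 sends each 2-simplex [p,q,r] to [q,r] − [p,r] + [p,q]. For instance
  ∂DEF = EF − DF + DE,
  ∂ADF = DF − AF + AD.
The 9×6 boundary matrix has rank 5 and Smith normal form diag(1,1,1,1,1).

Now H_k = ker ∂_k / im ∂_{k+1}, so:

  H_0: rank C_0 − rank ∂_1 = 5 − 4 = 1, and the invariant factors of ∂_1 are all 1, so H_0 ≅ Z.
  H_1: rank ker ∂_1 − rank ∂_2 = (9 − 4) − 5 = 0, and the invariant factors of ∂_2 are all 1, so H_1 ≅ 0.
  H_2: rank ker ∂_2 − rank ∂_3 = (6 − 5) − 0 = 1, and there is no ∂_3, so H_2 ≅ Z.

(K is a triangulation of the 2-sphere S^2.)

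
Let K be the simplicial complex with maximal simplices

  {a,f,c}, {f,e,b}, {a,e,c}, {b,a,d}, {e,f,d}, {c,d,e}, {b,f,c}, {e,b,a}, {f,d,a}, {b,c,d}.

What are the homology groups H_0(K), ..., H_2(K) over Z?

H_0 ≅ Z,  H_1 ≅ Z/2,  H_2 = 0.

Order the vertices as a < b < c < d < e < f. Listing each simplex with vertices in this order, K has dimension 2 with simplices:

  0-simplices (6): a, b, c, d, e, f
  1-simplices (15): ab, ac, ad, ae, af, bc, bd, be, bf, cd, ce, cf, de, df, ef
  2-simplices (10): abd, abe, ace, acf, adf, bcd, bcf, bef, cde, def

Hence C_0 ≅ Z^6, C_1 ≅ Z^15, C_2 ≅ Z^10.

Boundary ∂_1: C_1 → C_0 sends each edge [p,q] (with p < q) to q − p.
This gives a 6×15 integer matrix of rank 5; reducing to Smith normal form yields diagonal entries (1,1,1,1,1).

Boundary ∂_2: C_2 → C_1 maps a triangle to the signed sum of its edges. For instance
  ∂cde = de − ce + cd,
  ∂ace = ce − ae + ac.
The 15×10 boundary matrix has rank 10 and Smith normal form diag(1,1,1,1,1,1,1,1,1,2).

Computing H_k = (kernel of ∂_k) / (image of ∂_{k+1}):

  H_0: rank C_0 − rank ∂_1 = 6 − 5 = 1, and the invariant factors of ∂_1 are all 1, so H_0 ≅ Z.
  H_1: rank ker ∂_1 − rank ∂_2 = (15 − 5) − 10 = 0, and ∂_2 has invariant factor 2 > 1, so H_1 ≅ Z/2.
  H_2: rank ker ∂_2 − rank ∂_3 = (10 − 10) − 0 = 0, and there is no ∂_3, so H_2 ≅ 0.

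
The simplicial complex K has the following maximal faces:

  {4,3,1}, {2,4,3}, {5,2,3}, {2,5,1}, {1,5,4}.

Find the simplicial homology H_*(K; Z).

H_0 = Z,  H_1 = Z,  H_2 = 0.

Take the total order 1 < 2 < 3 < 4 < 5 on the vertex set. Then K (dimension 2) consists of the simplices:

  0-simplices (5): [1], [2], [3], [4], [5]
  1-simplices (10): [1,2], [1,3], [1,4], [1,5], [2,3], [2,4], [2,5], [3,4], [3,5], [4,5]
  2-simplices (5): [1,2,5], [1,3,4], [1,4,5], [2,3,4], [2,3,5]

giving chain groups C_0 ≅ Z^5, C_1 ≅ Z^10, C_2 ≅ Z^5.

Boundary ∂_1: C_1 → C_0 sends each edge [p,q] (with p < q) to q − p.
This gives a 5×10 integer matrix of rank 4; reducing to Smith normal form yields diagonal entries (1,1,1,1).

The boundary map ∂_2: C_2 → C_1 acts by ∂[p,q,r] = [q,r] − [p,r] + [p,q]. For instance
  ∂[2,3,4] = [3,4] − [2,4] + [2,3],
  ∂[1,3,4] = [3,4] − [1,4] + [1,3].
The 10×5 boundary matrix has rank 5 and Smith normal form diag(1,1,1,1,1).

From H_k ≅ ker(∂_k) / im(∂_{k+1}) we obtain:

  H_0: rank C_0 − rank ∂_1 = 5 − 4 = 1, and the invariant factors of ∂_1 are all 1, so H_0 = Z.
  H_1: rank ker ∂_1 − rank ∂_2 = (10 − 4) − 5 = 1, and the invariant factors of ∂_2 are all 1, so H_1 = Z.
  H_2: rank ker ∂_2 − rank ∂_3 = (5 − 5) − 0 = 0, and there is no ∂_3, so H_2 = 0.

As a check, the Euler characteristic is 5 − 10 + 5 = 0, which agrees with 1 − 1 + 0 = 0.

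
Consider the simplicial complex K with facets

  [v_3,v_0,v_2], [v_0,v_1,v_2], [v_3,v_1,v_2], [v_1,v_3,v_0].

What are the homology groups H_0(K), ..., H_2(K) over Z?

Take the total order v_0 < v_1 < v_2 < v_3 on the vertex set. Then K (dimension 2) consists of the simplices:

  0-simplices (4): [v_0], [v_1], [v_2], [v_3]
  1-simplices (6): [v_0,v_1], [v_0,v_2], [v_0,v_3], [v_1,v_2], [v_1,v_3], [v_2,v_3]
  2-simplices (4): [v_0,v_1,v_2], [v_0,v_1,v_3], [v_0,v_2,v_3], [v_1,v_2,v_3]

giving chain groups C_0 ≅ Z^4, C_1 ≅ Z^6, C_2 ≅ Z^4.

Boundary ∂_1: C_1 → C_0 is given by ∂[p,q] = [q] − [p]. For instance
  ∂[v_2,v_3] = [v_3] − [v_2].
This gives a 4×6 integer matrix of rank 3; reducing to Smith normal form yields diagonal entries (1,1,1).

The boundary map ∂_2: C_2 → C_1 acts by ∂[p,q,r] = [q,r] − [p,r] + [p,q]. For instance
  ∂[v_0,v_1,v_3] = [v_1,v_3] − [v_0,v_3] + [v_0,v_1],
  ∂[v_1,v_2,v_3] = [v_2,v_3] − [v_1,v_3] + [v_1,v_2].
As a 6×4 matrix over Z this has rank 3, with invariant factors (1,1,1).

Computing H_k = (kernel of ∂_k) / (image of ∂_{k+1}):

  H_0: rank C_0 − rank ∂_1 = 4 − 3 = 1, and the invariant factors of ∂_1 are all 1, so H_0 = Z.
  H_1: rank ker ∂_1 − rank ∂_2 = (6 − 3) − 3 = 0, and the invariant factors of ∂_2 are all 1, so H_1 = 0.
  H_2: rank ker ∂_2 − rank ∂_3 = (4 − 3) − 0 = 1, and there is no ∂_3, so H_2 = Z.

H_0 = Z,  H_1 = 0,  H_2 = Z.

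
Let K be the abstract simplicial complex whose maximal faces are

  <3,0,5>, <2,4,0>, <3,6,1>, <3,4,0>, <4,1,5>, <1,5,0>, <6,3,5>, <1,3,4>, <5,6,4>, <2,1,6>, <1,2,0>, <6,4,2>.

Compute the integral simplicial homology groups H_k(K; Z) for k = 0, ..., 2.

H_0 ≅ Z,  H_1 ≅ Z/2,  H_2 = 0.

K has 7 vertices, 18 edges, 12 triangles.
rank ∂_0 = 0, rank ∂_1 = 6 ⇒ b_0 = 7 − 0 − 6 = 1; all invariant factors of ∂_1 are 1 so no torsion. So H_0 ≅ Z.
rank ∂_1 = 6, rank ∂_2 = 12 ⇒ b_1 = 18 − 6 − 12 = 0; ∂_2 has invariant factor(s) [2] giving torsion. So H_1 ≅ Z/2.
rank ∂_2 = 12, rank ∂_3 = 0 ⇒ b_2 = 12 − 12 − 0 = 0. So H_2 ≅ 0.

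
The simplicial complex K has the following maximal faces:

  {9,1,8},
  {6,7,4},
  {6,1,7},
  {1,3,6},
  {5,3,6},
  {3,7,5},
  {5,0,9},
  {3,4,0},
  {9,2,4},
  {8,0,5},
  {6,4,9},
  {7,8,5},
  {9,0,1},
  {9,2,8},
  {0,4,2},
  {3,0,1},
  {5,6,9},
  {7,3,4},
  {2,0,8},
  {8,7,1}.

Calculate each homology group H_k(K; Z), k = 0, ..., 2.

Fix the vertex order 0 < 1 < 2 < 3 < 4 < 5 < 6 < 7 < 8 < 9 and write every simplex with vertices in increasing order. Then dim K = 2 and the simplices of K are:

  0-simplices (10): [0], [1], [2], [3], [4], [5], [6], [7], [8], [9]
  1-simplices (30): (30 of them)
  2-simplices (20): (20 of them)

so the chain groups are C_0 ≅ Z^10, C_1 ≅ Z^30, C_2 ≅ Z^20.

∂_1: C_1 → C_0 sends each edge [p,q] (with p < q) to q − p.
This gives a 10×30 integer matrix of rank 9; reducing to Smith normal form yields diagonal entries (1,1,1,1,1,1,1,1,1).

Boundary ∂_2: C_2 → C_1 maps a triangle to the signed sum of its edges. For instance
  ∂[0,1,3] = [1,3] − [0,3] + [0,1],
  ∂[5,6,9] = [6,9] − [5,9] + [5,6].
This gives a 30×20 integer matrix of rank 20; reducing to Smith normal form yields diagonal entries (1,1,1,1,1,1,1,1,1,1,1,1,1,1,1,1,1,1,1,2).

Computing H_k = (kernel of ∂_k) / (image of ∂_{k+1}):

  H_0: rank C_0 − rank ∂_1 = 10 − 9 = 1, and the invariant factors of ∂_1 are all 1, so H_0 = Z.
  H_1: rank ker ∂_1 − rank ∂_2 = (30 − 9) − 20 = 1, and ∂_2 has invariant factor 2 > 1, so H_1 = Z ⊕ Z_2.
  H_2: rank ker ∂_2 − rank ∂_3 = (20 − 20) − 0 = 0, and there is no ∂_3, so H_2 = 0.

As a check, the Euler characteristic is 10 − 30 + 20 = 0, which agrees with 1 − 1 + 0 = 0.

H_0 ≅ Z,  H_1 ≅ Z ⊕ Z_2,  H_2 = 0.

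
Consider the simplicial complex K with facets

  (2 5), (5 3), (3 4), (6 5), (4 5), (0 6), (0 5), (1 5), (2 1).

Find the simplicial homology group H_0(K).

H_0 = Z.

Order the vertices as 0 < 1 < 2 < 3 < 4 < 5 < 6. Listing each simplex with vertices in this order, K has dimension 1 with simplices:

  0-simplices (7): [0], [1], [2], [3], [4], [5], [6]
  1-simplices (9): [0,5], [0,6], [1,2], [1,5], [2,5], [3,4], [3,5], [4,5], [5,6]

Hence C_0 ≅ Z^7, C_1 ≅ Z^9.

The boundary map ∂_1: C_1 → C_0 sends each edge [p,q] (with p < q) to q − p. For instance
  ∂[1,2] = [2] − [1].
This gives a 7×9 integer matrix of rank 6; reducing to Smith normal form yields diagonal entries (1,1,1,1,1,1).

Computing H_k = (kernel of ∂_k) / (image of ∂_{k+1}):

  H_0: rank C_0 − rank ∂_1 = 7 − 6 = 1, and the invariant factors of ∂_1 are all 1, so H_0 = Z.

(K is a triangulation of a wedge of 3 circles.)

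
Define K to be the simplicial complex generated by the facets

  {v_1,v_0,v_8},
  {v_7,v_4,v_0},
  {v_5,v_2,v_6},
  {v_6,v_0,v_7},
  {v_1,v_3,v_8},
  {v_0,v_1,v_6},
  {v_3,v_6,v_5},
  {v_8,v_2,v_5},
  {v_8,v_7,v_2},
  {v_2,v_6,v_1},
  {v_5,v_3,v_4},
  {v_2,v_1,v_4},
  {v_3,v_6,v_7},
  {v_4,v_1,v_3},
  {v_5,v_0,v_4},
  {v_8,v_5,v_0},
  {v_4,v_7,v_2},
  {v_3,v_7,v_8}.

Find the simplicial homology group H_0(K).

Take the total order v_0 < v_1 < v_2 < v_3 < v_4 < v_5 < v_6 < v_7 < v_8 on the vertex set. Then K (dimension 2) consists of the simplices:

  0-simplices (9): [v_0], [v_1], [v_2], [v_3], [v_4], [v_5], [v_6], [v_7], [v_8]
  1-simplices (27): (27 of them)
  2-simplices (18): (18 of them)

so the chain groups are C_0 ≅ Z^9, C_1 ≅ Z^27, C_2 ≅ Z^18.

∂_1: C_1 → C_0 is given by ∂[p,q] = [q] − [p].
The 9×27 boundary matrix has rank 8 and Smith normal form diag(1,1,1,1,1,1,1,1).

Boundary ∂_2: C_2 → C_1 maps a triangle to the signed sum of its edges. For instance
  ∂[v_0,v_5,v_8] = [v_5,v_8] − [v_0,v_8] + [v_0,v_5],
  ∂[v_2,v_5,v_6] = [v_5,v_6] − [v_2,v_6] + [v_2,v_5].
The 27×18 boundary matrix has rank 17 and Smith normal form diag(1,1,1,1,1,1,1,1,1,1,1,1,1,1,1,1,1).

Now H_k = ker ∂_k / im ∂_{k+1}, so:

  H_0: rank C_0 − rank ∂_1 = 9 − 8 = 1, and the invariant factors of ∂_1 are all 1, so H_0 = Z.

(K is a triangulation of the torus T^2.)

H_0 ≅ Z.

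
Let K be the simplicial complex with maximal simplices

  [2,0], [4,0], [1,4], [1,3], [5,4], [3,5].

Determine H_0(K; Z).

H_0 ≅ Z.

Take the total order 0 < 1 < 2 < 3 < 4 < 5 on the vertex set. Then K (dimension 1) consists of the simplices:

  0-simplices (6): [0], [1], [2], [3], [4], [5]
  1-simplices (6): [0,2], [0,4], [1,3], [1,4], [3,5], [4,5]

Hence C_0 ≅ Z^6, C_1 ≅ Z^6.

∂_1: C_1 → C_0 sends each edge [p,q] (with p < q) to q − p. For instance
  ∂[1,4] = [4] − [1].
As a 6×6 matrix over Z this has rank 5, with invariant factors (1,1,1,1,1).

Computing H_k = (kernel of ∂_k) / (image of ∂_{k+1}):

  H_0: rank C_0 − rank ∂_1 = 6 − 5 = 1, and the invariant factors of ∂_1 are all 1, so H_0 = Z.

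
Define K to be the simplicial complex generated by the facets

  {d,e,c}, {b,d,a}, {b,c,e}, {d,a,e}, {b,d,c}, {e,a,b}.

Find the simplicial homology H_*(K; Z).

Order the vertices as a < b < c < d < e. Listing each simplex with vertices in this order, K has dimension 2 with simplices:

  0-simplices (5): a, b, c, d, e
  1-simplices (9): ab, ad, ae, bc, bd, be, cd, ce, de
  2-simplices (6): abd, abe, ade, bcd, bce, cde

so the chain groups are C_0 ≅ Z^5, C_1 ≅ Z^9, C_2 ≅ Z^6.

The boundary map ∂_1: C_1 → C_0 is given by ∂[p,q] = [q] − [p]. For instance
  ∂bd = d − b.
This gives a 5×9 integer matrix of rank 4; reducing to Smith normal form yields diagonal entries (1,1,1,1).

The boundary map ∂_2: C_2 → C_1 sends each 2-simplex [p,q,r] to [q,r] − [p,r] + [p,q]. For instance
  ∂bce = ce − be + bc,
  ∂ade = de − ae + ad.
This gives a 9×6 integer matrix of rank 5; reducing to Smith normal form yields diagonal entries (1,1,1,1,1).

Computing H_k = (kernel of ∂_k) / (image of ∂_{k+1}):

  H_0: rank C_0 − rank ∂_1 = 5 − 4 = 1, and the invariant factors of ∂_1 are all 1, so H_0 ≅ Z.
  H_1: rank ker ∂_1 − rank ∂_2 = (9 − 4) − 5 = 0, and the invariant factors of ∂_2 are all 1, so H_1 ≅ 0.
  H_2: rank ker ∂_2 − rank ∂_3 = (6 − 5) − 0 = 1, and there is no ∂_3, so H_2 ≅ Z.

H_0 = Z,  H_1 = 0,  H_2 = Z.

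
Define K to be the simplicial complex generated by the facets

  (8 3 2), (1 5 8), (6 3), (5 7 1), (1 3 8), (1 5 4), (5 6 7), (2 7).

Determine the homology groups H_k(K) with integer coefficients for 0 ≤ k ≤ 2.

H_0 ≅ Z,  H_1 ≅ Z^2,  H_2 = 0.

Fix the vertex order 1 < 2 < 3 < 4 < 5 < 6 < 7 < 8 and write every simplex with vertices in increasing order. Then dim K = 2 and the simplices of K are:

  0-simplices (8): [1], [2], [3], [4], [5], [6], [7], [8]
  1-simplices (15): [1,3], [1,4], [1,5], [1,7], [1,8], [2,3], [2,7], [2,8], [3,6], [3,8], [4,5], [5,6], [5,7], [5,8], [6,7]
  2-simplices (6): [1,3,8], [1,4,5], [1,5,7], [1,5,8], [2,3,8], [5,6,7]

so the chain groups are C_0 ≅ Z^8, C_1 ≅ Z^15, C_2 ≅ Z^6.

The boundary map ∂_1: C_1 → C_0 maps an edge to its endpoints' difference, ∂[p,q] = q − p. For instance
  ∂[3,8] = [8] − [3].
The 8×15 boundary matrix has rank 7 and Smith normal form diag(1,1,1,1,1,1,1).

The boundary map ∂_2: C_2 → C_1 acts by ∂[p,q,r] = [q,r] − [p,r] + [p,q]. For instance
  ∂[1,4,5] = [4,5] − [1,5] + [1,4],
  ∂[1,5,7] = [5,7] − [1,7] + [1,5].
This gives a 15×6 integer matrix of rank 6; reducing to Smith normal form yields diagonal entries (1,1,1,1,1,1).

Now H_k = ker ∂_k / im ∂_{k+1}, so:

  H_0: rank C_0 − rank ∂_1 = 8 − 7 = 1, and the invariant factors of ∂_1 are all 1, so H_0 = Z.
  H_1: rank ker ∂_1 − rank ∂_2 = (15 − 7) − 6 = 2, and the invariant factors of ∂_2 are all 1, so H_1 = Z^2.
  H_2: rank ker ∂_2 − rank ∂_3 = (6 − 6) − 0 = 0, and there is no ∂_3, so H_2 = 0.

As a check, the Euler characteristic is 8 − 15 + 6 = -1, which agrees with 1 − 2 + 0 = -1.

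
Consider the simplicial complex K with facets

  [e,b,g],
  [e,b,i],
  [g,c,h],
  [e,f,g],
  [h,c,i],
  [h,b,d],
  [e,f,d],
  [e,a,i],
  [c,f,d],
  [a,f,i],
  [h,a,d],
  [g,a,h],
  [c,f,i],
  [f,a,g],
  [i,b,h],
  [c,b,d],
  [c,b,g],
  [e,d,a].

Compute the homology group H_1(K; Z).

Fix the vertex order a < b < c < d < e < f < g < h < i and write every simplex with vertices in increasing order. Then dim K = 2 and the simplices of K are:

  0-simplices (9): a, b, c, d, e, f, g, h, i
  1-simplices (27): ad, ae, af, ag, ah, ai, bc, bd, be, bg, bh, bi, cd, cf, cg, ch, ci, de, df, dh, ef, eg, ei, fg, fi, gh, hi
  2-simplices (18): ade, adh, aei, afg, afi, agh, bcd, bcg, bdh, beg, bei, bhi, cdf, cfi, cgh, chi, def, efg

so the chain groups are C_0 ≅ Z^9, C_1 ≅ Z^27, C_2 ≅ Z^18.

Boundary ∂_1: C_1 → C_0 is given by ∂[p,q] = [q] − [p].
The resulting 9×27 matrix has rank 8, and its Smith normal form has invariant factors (1,1,1,1,1,1,1,1).

∂_2: C_2 → C_1 sends each 2-simplex [p,q,r] to [q,r] − [p,r] + [p,q]. For instance
  ∂afi = fi − ai + af,
  ∂cdf = df − cf + cd.
This gives a 27×18 integer matrix of rank 18; reducing to Smith normal form yields diagonal entries (1,1,1,1,1,1,1,1,1,1,1,1,1,1,1,1,1,2).

Reading off H_k = ker ∂_k / im ∂_{k+1}:

  H_1: rank ker ∂_1 − rank ∂_2 = (27 − 8) − 18 = 1, and ∂_2 has invariant factor 2 > 1, so H_1 = Z ⊕ Z/2Z.

H_1 = Z ⊕ Z/2Z.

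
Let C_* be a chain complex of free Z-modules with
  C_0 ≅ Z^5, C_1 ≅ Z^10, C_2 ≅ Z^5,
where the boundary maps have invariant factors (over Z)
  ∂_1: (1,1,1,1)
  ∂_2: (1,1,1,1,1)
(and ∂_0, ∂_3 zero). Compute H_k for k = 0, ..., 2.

H_0 = Z,  H_1 = Z,  H_2 = 0.

H_0: b_0 = 5 − 0 − 4 = 1; torsion from ∂_1 factors > 1: none. So H_0 = Z.
H_1: b_1 = 10 − 4 − 5 = 1; torsion from ∂_2 factors > 1: none. So H_1 = Z.
H_2: b_2 = 5 − 5 − 0 = 0; torsion from ∂_3 factors > 1: none. So H_2 = 0.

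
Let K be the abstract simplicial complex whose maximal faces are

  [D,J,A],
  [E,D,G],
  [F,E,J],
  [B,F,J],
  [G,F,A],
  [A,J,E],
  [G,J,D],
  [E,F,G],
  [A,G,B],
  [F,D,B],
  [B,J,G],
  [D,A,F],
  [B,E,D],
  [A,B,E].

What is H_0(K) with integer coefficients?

H_0 = Z.

We work with the vertex ordering A < B < D < E < F < G < J. The simplices of K, each written with vertices in increasing order, are:

  0-simplices (7): A, B, D, E, F, G, J
  1-simplices (21): AB, AD, AE, AF, AG, AJ, BD, BE, BF, BG, BJ, DE, DF, DG, DJ, EF, EG, EJ, FG, FJ, GJ
  2-simplices (14): ABE, ABG, ADF, ADJ, AEJ, AFG, BDE, BDF, BFJ, BGJ, DEG, DGJ, EFG, EFJ

Hence C_0 ≅ Z^7, C_1 ≅ Z^21, C_2 ≅ Z^14.

The boundary map ∂_1: C_1 → C_0 sends each edge [p,q] (with p < q) to q − p. For instance
  ∂AB = B − A.
As a 7×21 matrix over Z this has rank 6, with invariant factors (1,1,1,1,1,1).

∂_2: C_2 → C_1 maps a triangle to the signed sum of its edges. For instance
  ∂BGJ = GJ − BJ + BG,
  ∂ABE = BE − AE + AB.
The resulting 21×14 matrix has rank 13, and its Smith normal form has invariant factors (1,1,1,1,1,1,1,1,1,1,1,1,1).

From H_k ≅ ker(∂_k) / im(∂_{k+1}) we obtain:

  H_0: rank C_0 − rank ∂_1 = 7 − 6 = 1, and the invariant factors of ∂_1 are all 1, so H_0 = Z.

(K is a triangulation of the torus T^2.)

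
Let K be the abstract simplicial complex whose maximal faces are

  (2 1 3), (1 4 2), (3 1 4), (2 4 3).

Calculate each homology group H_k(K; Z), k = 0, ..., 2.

H_0 = Z,  H_1 = 0,  H_2 = Z.

Take the total order 1 < 2 < 3 < 4 on the vertex set. Then K (dimension 2) consists of the simplices:

  0-simplices (4): [1], [2], [3], [4]
  1-simplices (6): [1,2], [1,3], [1,4], [2,3], [2,4], [3,4]
  2-simplices (4): [1,2,3], [1,2,4], [1,3,4], [2,3,4]

giving chain groups C_0 ≅ Z^4, C_1 ≅ Z^6, C_2 ≅ Z^4.

The boundary map ∂_1: C_1 → C_0 sends each edge [p,q] (with p < q) to q − p. For instance
  ∂[2,4] = [4] − [2].
As a 4×6 matrix over Z this has rank 3, with invariant factors (1,1,1).

Boundary ∂_2: C_2 → C_1 maps a triangle to the signed sum of its edges. For instance
  ∂[2,3,4] = [3,4] − [2,4] + [2,3],
  ∂[1,2,3] = [2,3] − [1,3] + [1,2].
This gives a 6×4 integer matrix of rank 3; reducing to Smith normal form yields diagonal entries (1,1,1).

From H_k ≅ ker(∂_k) / im(∂_{k+1}) we obtain:

  H_0: rank C_0 − rank ∂_1 = 4 − 3 = 1, and the invariant factors of ∂_1 are all 1, so H_0 = Z.
  H_1: rank ker ∂_1 − rank ∂_2 = (6 − 3) − 3 = 0, and the invariant factors of ∂_2 are all 1, so H_1 = 0.
  H_2: rank ker ∂_2 − rank ∂_3 = (4 − 3) − 0 = 1, and there is no ∂_3, so H_2 = Z.

As a check, the Euler characteristic is 4 − 6 + 4 = 2, which agrees with 1 − 0 + 1 = 2.
(K is a triangulation of the 2-sphere S^2.)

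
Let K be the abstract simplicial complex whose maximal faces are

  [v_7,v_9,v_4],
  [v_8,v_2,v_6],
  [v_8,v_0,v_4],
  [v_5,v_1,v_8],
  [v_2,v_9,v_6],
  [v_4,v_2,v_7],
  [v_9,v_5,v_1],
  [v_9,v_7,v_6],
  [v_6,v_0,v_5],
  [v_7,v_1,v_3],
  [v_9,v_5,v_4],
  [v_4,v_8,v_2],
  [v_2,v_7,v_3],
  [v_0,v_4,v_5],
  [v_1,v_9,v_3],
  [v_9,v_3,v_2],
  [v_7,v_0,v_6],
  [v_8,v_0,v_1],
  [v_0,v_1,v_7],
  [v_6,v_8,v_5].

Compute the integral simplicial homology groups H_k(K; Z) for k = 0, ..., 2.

K has 10 vertices, 30 edges, 20 triangles.
rank ∂_0 = 0, rank ∂_1 = 9 ⇒ b_0 = 10 − 0 − 9 = 1; all invariant factors of ∂_1 are 1 so no torsion. So H_0 ≅ Z.
rank ∂_1 = 9, rank ∂_2 = 20 ⇒ b_1 = 30 − 9 − 20 = 1; ∂_2 has invariant factor(s) [2] giving torsion. So H_1 ≅ Z × Z/2.
rank ∂_2 = 20, rank ∂_3 = 0 ⇒ b_2 = 20 − 20 − 0 = 0. So H_2 ≅ 0.

H_0 = Z,  H_1 = Z × Z/2,  H_2 = 0.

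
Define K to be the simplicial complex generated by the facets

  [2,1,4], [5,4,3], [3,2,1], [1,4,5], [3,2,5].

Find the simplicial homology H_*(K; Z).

H_0 = Z,  H_1 = Z,  H_2 = 0.

We work with the vertex ordering 1 < 2 < 3 < 4 < 5. The simplices of K, each written with vertices in increasing order, are:

  0-simplices (5): [1], [2], [3], [4], [5]
  1-simplices (10): [1,2], [1,3], [1,4], [1,5], [2,3], [2,4], [2,5], [3,4], [3,5], [4,5]
  2-simplices (5): [1,2,3], [1,2,4], [1,4,5], [2,3,5], [3,4,5]

Hence C_0 ≅ Z^5, C_1 ≅ Z^10, C_2 ≅ Z^5.

The boundary map ∂_1: C_1 → C_0 sends each edge [p,q] (with p < q) to q − p.
This gives a 5×10 integer matrix of rank 4; reducing to Smith normal form yields diagonal entries (1,1,1,1).

The boundary map ∂_2: C_2 → C_1 sends each 2-simplex [p,q,r] to [q,r] − [p,r] + [p,q]. For instance
  ∂[2,3,5] = [3,5] − [2,5] + [2,3],
  ∂[1,2,3] = [2,3] − [1,3] + [1,2].
This gives a 10×5 integer matrix of rank 5; reducing to Smith normal form yields diagonal entries (1,1,1,1,1).

Computing H_k = (kernel of ∂_k) / (image of ∂_{k+1}):

  H_0: rank C_0 − rank ∂_1 = 5 − 4 = 1, and the invariant factors of ∂_1 are all 1, so H_0 = Z.
  H_1: rank ker ∂_1 − rank ∂_2 = (10 − 4) − 5 = 1, and the invariant factors of ∂_2 are all 1, so H_1 = Z.
  H_2: rank ker ∂_2 − rank ∂_3 = (5 − 5) − 0 = 0, and there is no ∂_3, so H_2 = 0.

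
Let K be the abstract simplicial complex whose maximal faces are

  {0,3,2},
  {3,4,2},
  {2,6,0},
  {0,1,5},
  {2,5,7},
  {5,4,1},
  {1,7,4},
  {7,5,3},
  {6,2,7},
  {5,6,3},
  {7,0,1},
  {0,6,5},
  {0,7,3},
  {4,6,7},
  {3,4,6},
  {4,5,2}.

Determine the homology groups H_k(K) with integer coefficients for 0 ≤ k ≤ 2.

Order the vertices as 0 < 1 < 2 < 3 < 4 < 5 < 6 < 7. Listing each simplex with vertices in this order, K has dimension 2 with simplices:

  0-simplices (8): [0], [1], [2], [3], [4], [5], [6], [7]
  1-simplices (24): (24 of them)
  2-simplices (16): [0,1,5], [0,1,7], [0,2,3], [0,2,6], [0,3,7], [0,5,6], [1,4,5], [1,4,7], [2,3,4], [2,4,5], [2,5,7], [2,6,7], [3,4,6], [3,5,6], [3,5,7], [4,6,7]

so the chain groups are C_0 ≅ Z^8, C_1 ≅ Z^24, C_2 ≅ Z^16.

∂_1: C_1 → C_0 is given by ∂[p,q] = [q] − [p].
The 8×24 boundary matrix has rank 7 and Smith normal form diag(1,1,1,1,1,1,1).

The boundary map ∂_2: C_2 → C_1 sends each 2-simplex [p,q,r] to [q,r] − [p,r] + [p,q]. For instance
  ∂[2,5,7] = [5,7] − [2,7] + [2,5],
  ∂[1,4,5] = [4,5] − [1,5] + [1,4].
The 24×16 boundary matrix has rank 15 and Smith normal form diag(1,1,1,1,1,1,1,1,1,1,1,1,1,1,1).

Reading off H_k = ker ∂_k / im ∂_{k+1}:

  H_0: rank C_0 − rank ∂_1 = 8 − 7 = 1, and the invariant factors of ∂_1 are all 1, so H_0 ≅ Z.
  H_1: rank ker ∂_1 − rank ∂_2 = (24 − 7) − 15 = 2, and the invariant factors of ∂_2 are all 1, so H_1 ≅ Z^2.
  H_2: rank ker ∂_2 − rank ∂_3 = (16 − 15) − 0 = 1, and there is no ∂_3, so H_2 ≅ Z.

As a check, the Euler characteristic is 8 − 24 + 16 = 0, which agrees with 1 − 2 + 1 = 0.

H_0 = Z,  H_1 = Z^2,  H_2 = Z.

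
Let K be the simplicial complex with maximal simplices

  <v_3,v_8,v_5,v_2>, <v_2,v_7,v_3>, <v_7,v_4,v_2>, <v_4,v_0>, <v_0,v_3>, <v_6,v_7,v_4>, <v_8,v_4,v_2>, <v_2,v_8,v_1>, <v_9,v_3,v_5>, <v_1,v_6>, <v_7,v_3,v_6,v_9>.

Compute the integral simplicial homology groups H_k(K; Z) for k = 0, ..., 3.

H_0 = Z,  H_1 = Z^2,  H_2 = 0,  H_3 = 0.

We work with the vertex ordering v_0 < v_1 < v_2 < v_3 < v_4 < v_5 < v_6 < v_7 < v_8 < v_9. The simplices of K, each written with vertices in increasing order, are:

  0-simplices (10): [v_0], [v_1], [v_2], [v_3], [v_4], [v_5], [v_6], [v_7], [v_8], [v_9]
  1-simplices (23): (23 of them)
  2-simplices (14): (14 of them)
  3-simplices (2): [v_2,v_3,v_5,v_8], [v_3,v_6,v_7,v_9]

giving chain groups C_0 ≅ Z^10, C_1 ≅ Z^23, C_2 ≅ Z^14, C_3 ≅ Z^2.

∂_1: C_1 → C_0 maps an edge to its endpoints' difference, ∂[p,q] = q − p.
The resulting 10×23 matrix has rank 9, and its Smith normal form has invariant factors (1,1,1,1,1,1,1,1,1).

The boundary map ∂_2: C_2 → C_1 sends each 2-simplex [p,q,r] to [q,r] − [p,r] + [p,q]. For instance
  ∂[v_2,v_4,v_8] = [v_4,v_8] − [v_2,v_8] + [v_2,v_4],
  ∂[v_3,v_6,v_7] = [v_6,v_7] − [v_3,v_7] + [v_3,v_6].
As a 23×14 matrix over Z this has rank 12, with invariant factors (1,1,1,1,1,1,1,1,1,1,1,1).

The boundary map ∂_3: C_3 → C_2 sends each 3-simplex σ to the alternating sum Σ_i (−1)^i (σ with its i-th vertex removed). For instance
  ∂[v_2,v_3,v_5,v_8] = [v_3,v_5,v_8] − [v_2,v_5,v_8] + [v_2,v_3,v_8] − [v_2,v_3,v_5],
  ∂[v_3,v_6,v_7,v_9] = [v_6,v_7,v_9] − [v_3,v_7,v_9] + [v_3,v_6,v_9] − [v_3,v_6,v_7].
As a 14×2 matrix over Z this has rank 2, with invariant factors (1,1).

Computing H_k = (kernel of ∂_k) / (image of ∂_{k+1}):

  H_0: rank C_0 − rank ∂_1 = 10 − 9 = 1, and the invariant factors of ∂_1 are all 1, so H_0 ≅ Z.
  H_1: rank ker ∂_1 − rank ∂_2 = (23 − 9) − 12 = 2, and the invariant factors of ∂_2 are all 1, so H_1 ≅ Z^2.
  H_2: rank ker ∂_2 − rank ∂_3 = (14 − 12) − 2 = 0, and the invariant factors of ∂_3 are all 1, so H_2 ≅ 0.
  H_3: rank ker ∂_3 − rank ∂_4 = (2 − 2) − 0 = 0, and there is no ∂_4, so H_3 ≅ 0.

As a check, the Euler characteristic is 10 − 23 + 14 − 2 = -1, which agrees with 1 − 2 + 0 − 0 = -1.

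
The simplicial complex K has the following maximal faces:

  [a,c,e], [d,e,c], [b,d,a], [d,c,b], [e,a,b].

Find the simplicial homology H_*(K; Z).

Fix the vertex order a < b < c < d < e and write every simplex with vertices in increasing order. Then dim K = 2 and the simplices of K are:

  0-simplices (5): a, b, c, d, e
  1-simplices (10): ab, ac, ad, ae, bc, bd, be, cd, ce, de
  2-simplices (5): abd, abe, ace, bcd, cde

giving chain groups C_0 ≅ Z^5, C_1 ≅ Z^10, C_2 ≅ Z^5.

The boundary map ∂_1: C_1 → C_0 is given by ∂[p,q] = [q] − [p]. For instance
  ∂ac = c − a.
The 5×10 boundary matrix has rank 4 and Smith normal form diag(1,1,1,1).

Boundary ∂_2: C_2 → C_1 maps a triangle to the signed sum of its edges. For instance
  ∂abd = bd − ad + ab,
  ∂bcd = cd − bd + bc.
The resulting 10×5 matrix has rank 5, and its Smith normal form has invariant factors (1,1,1,1,1).

Now H_k = ker ∂_k / im ∂_{k+1}, so:

  H_0: rank C_0 − rank ∂_1 = 5 − 4 = 1, and the invariant factors of ∂_1 are all 1, so H_0 = Z.
  H_1: rank ker ∂_1 − rank ∂_2 = (10 − 4) − 5 = 1, and the invariant factors of ∂_2 are all 1, so H_1 = Z.
  H_2: rank ker ∂_2 − rank ∂_3 = (5 − 5) − 0 = 0, and there is no ∂_3, so H_2 = 0.

H_0 = Z,  H_1 = Z,  H_2 = 0.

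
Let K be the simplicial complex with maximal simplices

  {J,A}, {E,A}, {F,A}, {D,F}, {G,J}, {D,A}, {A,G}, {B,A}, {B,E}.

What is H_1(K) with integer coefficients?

Order the vertices as A < B < D < E < F < G < J. Listing each simplex with vertices in this order, K has dimension 1 with simplices:

  0-simplices (7): A, B, D, E, F, G, J
  1-simplices (9): AB, AD, AE, AF, AG, AJ, BE, DF, GJ

giving chain groups C_0 ≅ Z^7, C_1 ≅ Z^9.

Boundary ∂_1: C_1 → C_0 is given by ∂[p,q] = [q] − [p]. For instance
  ∂GJ = J − G.
The 7×9 boundary matrix has rank 6 and Smith normal form diag(1,1,1,1,1,1).

From H_k ≅ ker(∂_k) / im(∂_{k+1}) we obtain:

  H_1: rank ker ∂_1 − rank ∂_2 = (9 − 6) − 0 = 3, and there is no ∂_2, so H_1 ≅ Z^3.

(K is a triangulation of a wedge of 3 circles.)

H_1 = Z^3.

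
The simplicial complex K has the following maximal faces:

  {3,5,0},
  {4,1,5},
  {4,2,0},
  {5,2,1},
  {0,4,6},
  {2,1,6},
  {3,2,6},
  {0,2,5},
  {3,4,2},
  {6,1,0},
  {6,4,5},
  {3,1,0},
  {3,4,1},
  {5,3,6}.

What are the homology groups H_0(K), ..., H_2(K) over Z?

H_0 = Z,  H_1 = Z^2,  H_2 = Z.

Order the vertices as 0 < 1 < 2 < 3 < 4 < 5 < 6. Listing each simplex with vertices in this order, K has dimension 2 with simplices:

  0-simplices (7): [0], [1], [2], [3], [4], [5], [6]
  1-simplices (21): [0,1], [0,2], [0,3], [0,4], [0,5], [0,6], [1,2], [1,3], [1,4], [1,5], [1,6], [2,3], [2,4], [2,5], [2,6], [3,4], [3,5], [3,6], [4,5], [4,6], [5,6]
  2-simplices (14): [0,1,3], [0,1,6], [0,2,4], [0,2,5], [0,3,5], [0,4,6], [1,2,5], [1,2,6], [1,3,4], [1,4,5], [2,3,4], [2,3,6], [3,5,6], [4,5,6]

Hence C_0 ≅ Z^7, C_1 ≅ Z^21, C_2 ≅ Z^14.

Boundary ∂_1: C_1 → C_0 maps an edge to its endpoints' difference, ∂[p,q] = q − p.
The resulting 7×21 matrix has rank 6, and its Smith normal form has invariant factors (1,1,1,1,1,1).

The boundary map ∂_2: C_2 → C_1 acts by ∂[p,q,r] = [q,r] − [p,r] + [p,q]. For instance
  ∂[1,3,4] = [3,4] − [1,4] + [1,3],
  ∂[3,5,6] = [5,6] − [3,6] + [3,5].
As a 21×14 matrix over Z this has rank 13, with invariant factors (1,1,1,1,1,1,1,1,1,1,1,1,1).

From H_k ≅ ker(∂_k) / im(∂_{k+1}) we obtain:

  H_0: rank C_0 − rank ∂_1 = 7 − 6 = 1, and the invariant factors of ∂_1 are all 1, so H_0 ≅ Z.
  H_1: rank ker ∂_1 − rank ∂_2 = (21 − 6) − 13 = 2, and the invariant factors of ∂_2 are all 1, so H_1 ≅ Z^2.
  H_2: rank ker ∂_2 − rank ∂_3 = (14 − 13) − 0 = 1, and there is no ∂_3, so H_2 ≅ Z.

As a check, the Euler characteristic is 7 − 21 + 14 = 0, which agrees with 1 − 2 + 1 = 0.
(K is a triangulation of the torus T^2.)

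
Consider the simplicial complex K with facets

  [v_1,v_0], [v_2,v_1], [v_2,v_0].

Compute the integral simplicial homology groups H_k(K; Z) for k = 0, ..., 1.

Fix the vertex order v_0 < v_1 < v_2 and write every simplex with vertices in increasing order. Then dim K = 1 and the simplices of K are:

  0-simplices (3): [v_0], [v_1], [v_2]
  1-simplices (3): [v_0,v_1], [v_0,v_2], [v_1,v_2]

giving chain groups C_0 ≅ Z^3, C_1 ≅ Z^3.

The boundary map ∂_1: C_1 → C_0 sends each edge [p,q] (with p < q) to q − p. For instance
  ∂[v_0,v_1] = [v_1] − [v_0].
This gives a 3×3 integer matrix of rank 2; reducing to Smith normal form yields diagonal entries (1,1).

Now H_k = ker ∂_k / im ∂_{k+1}, so:

  H_0: rank C_0 − rank ∂_1 = 3 − 2 = 1, and the invariant factors of ∂_1 are all 1, so H_0 ≅ Z.
  H_1: rank ker ∂_1 − rank ∂_2 = (3 − 2) − 0 = 1, and there is no ∂_2, so H_1 ≅ Z.

(K is a triangulation of the circle S^1.)

H_0 = Z,  H_1 = Z.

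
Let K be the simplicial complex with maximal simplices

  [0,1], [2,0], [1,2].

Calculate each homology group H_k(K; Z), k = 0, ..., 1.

H_0 ≅ Z,  H_1 ≅ Z.

Order the vertices as 0 < 1 < 2. Listing each simplex with vertices in this order, K has dimension 1 with simplices:

  0-simplices (3): [0], [1], [2]
  1-simplices (3): [0,1], [0,2], [1,2]

giving chain groups C_0 ≅ Z^3, C_1 ≅ Z^3.

The boundary map ∂_1: C_1 → C_0 maps an edge to its endpoints' difference, ∂[p,q] = q − p. For instance
  ∂[0,2] = [2] − [0].
The 3×3 boundary matrix has rank 2 and Smith normal form diag(1,1).

From H_k ≅ ker(∂_k) / im(∂_{k+1}) we obtain:

  H_0: rank C_0 − rank ∂_1 = 3 − 2 = 1, and the invariant factors of ∂_1 are all 1, so H_0 ≅ Z.
  H_1: rank ker ∂_1 − rank ∂_2 = (3 − 2) − 0 = 1, and there is no ∂_2, so H_1 ≅ Z.

(K is a triangulation of the circle S^1.)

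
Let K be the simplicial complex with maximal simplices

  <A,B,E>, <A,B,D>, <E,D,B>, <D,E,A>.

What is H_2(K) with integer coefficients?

H_2 = Z.

We work with the vertex ordering A < B < D < E. The simplices of K, each written with vertices in increasing order, are:

  0-simplices (4): A, B, D, E
  1-simplices (6): AB, AD, AE, BD, BE, DE
  2-simplices (4): ABD, ABE, ADE, BDE

so the chain groups are C_0 ≅ Z^4, C_1 ≅ Z^6, C_2 ≅ Z^4.

∂_1: C_1 → C_0 maps an edge to its endpoints' difference, ∂[p,q] = q − p.
As a 4×6 matrix over Z this has rank 3, with invariant factors (1,1,1).

∂_2: C_2 → C_1 acts by ∂[p,q,r] = [q,r] − [p,r] + [p,q]. For instance
  ∂ADE = DE − AE + AD,
  ∂ABE = BE − AE + AB.
The 6×4 boundary matrix has rank 3 and Smith normal form diag(1,1,1).

From H_k ≅ ker(∂_k) / im(∂_{k+1}) we obtain:

  H_2: rank ker ∂_2 − rank ∂_3 = (4 − 3) − 0 = 1, and there is no ∂_3, so H_2 = Z.

(K is a triangulation of the 2-sphere S^2.)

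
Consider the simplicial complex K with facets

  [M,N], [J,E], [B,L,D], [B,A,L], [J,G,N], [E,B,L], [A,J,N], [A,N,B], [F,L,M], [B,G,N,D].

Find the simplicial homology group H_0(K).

Fix the vertex order A < B < D < E < F < G < J < L < M < N and write every simplex with vertices in increasing order. Then dim K = 3 and the simplices of K are:

  0-simplices (10): A, B, D, E, F, G, J, L, M, N
  1-simplices (21): AB, AJ, AL, AN, BD, BE, BG, BL, BN, DG, DL, DN, EJ, EL, FL, FM, GJ, GN, JN, LM, MN
  2-simplices (11): ABL, ABN, AJN, BDG, BDL, BDN, BEL, BGN, DGN, FLM, GJN
  3-simplices (1): BDGN

Hence C_0 ≅ Z^10, C_1 ≅ Z^21, C_2 ≅ Z^11, C_3 ≅ Z^1.

Boundary ∂_1: C_1 → C_0 maps an edge to its endpoints' difference, ∂[p,q] = q − p. For instance
  ∂BE = E − B.
This gives a 10×21 integer matrix of rank 9; reducing to Smith normal form yields diagonal entries (1,1,1,1,1,1,1,1,1).

The boundary map ∂_2: C_2 → C_1 sends each 2-simplex [p,q,r] to [q,r] − [p,r] + [p,q]. For instance
  ∂ABL = BL − AL + AB,
  ∂BEL = EL − BL + BE.
This gives a 21×11 integer matrix of rank 10; reducing to Smith normal form yields diagonal entries (1,1,1,1,1,1,1,1,1,1).

∂_3: C_3 → C_2 sends each 3-simplex σ to the alternating sum Σ_i (−1)^i (σ with its i-th vertex removed). For instance
  ∂BDGN = DGN − BGN + BDN − BDG.
As a 11×1 matrix over Z this has rank 1, with invariant factors (1).

From H_k ≅ ker(∂_k) / im(∂_{k+1}) we obtain:

  H_0: rank C_0 − rank ∂_1 = 10 − 9 = 1, and the invariant factors of ∂_1 are all 1, so H_0 ≅ Z.

H_0 = Z.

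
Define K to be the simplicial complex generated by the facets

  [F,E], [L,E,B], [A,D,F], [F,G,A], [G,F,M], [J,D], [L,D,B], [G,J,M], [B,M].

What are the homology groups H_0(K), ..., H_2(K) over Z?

H_0 = Z,  H_1 = Z^3,  H_2 = 0.

Order the vertices as A < B < D < E < F < G < J < L < M. Listing each simplex with vertices in this order, K has dimension 2 with simplices:

  0-simplices (9): A, B, D, E, F, G, J, L, M
  1-simplices (17): AD, AF, AG, BD, BE, BL, BM, DF, DJ, DL, EF, EL, FG, FM, GJ, GM, JM
  2-simplices (6): ADF, AFG, BDL, BEL, FGM, GJM

giving chain groups C_0 ≅ Z^9, C_1 ≅ Z^17, C_2 ≅ Z^6.

The boundary map ∂_1: C_1 → C_0 is given by ∂[p,q] = [q] − [p]. For instance
  ∂AD = D − A.
This gives a 9×17 integer matrix of rank 8; reducing to Smith normal form yields diagonal entries (1,1,1,1,1,1,1,1).

∂_2: C_2 → C_1 maps a triangle to the signed sum of its edges. For instance
  ∂AFG = FG − AG + AF,
  ∂BDL = DL − BL + BD.
This gives a 17×6 integer matrix of rank 6; reducing to Smith normal form yields diagonal entries (1,1,1,1,1,1).

Now H_k = ker ∂_k / im ∂_{k+1}, so:

  H_0: rank C_0 − rank ∂_1 = 9 − 8 = 1, and the invariant factors of ∂_1 are all 1, so H_0 ≅ Z.
  H_1: rank ker ∂_1 − rank ∂_2 = (17 − 8) − 6 = 3, and the invariant factors of ∂_2 are all 1, so H_1 ≅ Z^3.
  H_2: rank ker ∂_2 − rank ∂_3 = (6 − 6) − 0 = 0, and there is no ∂_3, so H_2 ≅ 0.

As a check, the Euler characteristic is 9 − 17 + 6 = -2, which agrees with 1 − 3 + 0 = -2.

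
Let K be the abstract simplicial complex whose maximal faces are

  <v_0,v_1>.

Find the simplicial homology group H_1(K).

H_1 ≅ 0.

Take the total order v_0 < v_1 on the vertex set. Then K (dimension 1) consists of the simplices:

  0-simplices (2): [v_0], [v_1]
  1-simplices (1): [v_0,v_1]

giving chain groups C_0 ≅ Z^2, C_1 ≅ Z^1.

The boundary map ∂_1: C_1 → C_0 is given by ∂[p,q] = [q] − [p].
As a 2×1 matrix over Z this has rank 1, with invariant factors (1).

From H_k ≅ ker(∂_k) / im(∂_{k+1}) we obtain:

  H_1: rank ker ∂_1 − rank ∂_2 = (1 − 1) − 0 = 0, and there is no ∂_2, so H_1 ≅ 0.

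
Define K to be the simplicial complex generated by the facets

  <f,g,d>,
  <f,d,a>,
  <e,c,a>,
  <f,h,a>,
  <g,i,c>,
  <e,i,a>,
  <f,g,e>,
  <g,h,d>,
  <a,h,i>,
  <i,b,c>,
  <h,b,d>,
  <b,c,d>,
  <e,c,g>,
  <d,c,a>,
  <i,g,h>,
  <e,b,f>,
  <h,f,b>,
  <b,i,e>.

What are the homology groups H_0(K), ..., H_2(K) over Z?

H_0 ≅ Z,  H_1 ≅ Z ⊕ Z/2,  H_2 = 0.

Take the total order a < b < c < d < e < f < g < h < i on the vertex set. Then K (dimension 2) consists of the simplices:

  0-simplices (9): a, b, c, d, e, f, g, h, i
  1-simplices (27): ac, ad, ae, af, ah, ai, bc, bd, be, bf, bh, bi, cd, ce, cg, ci, df, dg, dh, ef, eg, ei, fg, fh, gh, gi, hi
  2-simplices (18): acd, ace, adf, aei, afh, ahi, bcd, bci, bdh, bef, bei, bfh, ceg, cgi, dfg, dgh, efg, ghi

giving chain groups C_0 ≅ Z^9, C_1 ≅ Z^27, C_2 ≅ Z^18.

Boundary ∂_1: C_1 → C_0 maps an edge to its endpoints' difference, ∂[p,q] = q − p. For instance
  ∂fh = h − f.
The resulting 9×27 matrix has rank 8, and its Smith normal form has invariant factors (1,1,1,1,1,1,1,1).

Boundary ∂_2: C_2 → C_1 acts by ∂[p,q,r] = [q,r] − [p,r] + [p,q]. For instance
  ∂bef = ef − bf + be,
  ∂bei = ei − bi + be.
As a 27×18 matrix over Z this has rank 18, with invariant factors (1,1,1,1,1,1,1,1,1,1,1,1,1,1,1,1,1,2).

Now H_k = ker ∂_k / im ∂_{k+1}, so:

  H_0: rank C_0 − rank ∂_1 = 9 − 8 = 1, and the invariant factors of ∂_1 are all 1, so H_0 = Z.
  H_1: rank ker ∂_1 − rank ∂_2 = (27 − 8) − 18 = 1, and ∂_2 has invariant factor 2 > 1, so H_1 = Z ⊕ Z/2.
  H_2: rank ker ∂_2 − rank ∂_3 = (18 − 18) − 0 = 0, and there is no ∂_3, so H_2 = 0.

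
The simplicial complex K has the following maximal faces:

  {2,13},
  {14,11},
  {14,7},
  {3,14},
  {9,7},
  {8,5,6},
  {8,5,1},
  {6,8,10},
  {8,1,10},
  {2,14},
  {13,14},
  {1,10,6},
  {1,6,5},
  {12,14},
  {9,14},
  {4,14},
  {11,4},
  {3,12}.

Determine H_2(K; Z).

K has 14 vertices, 21 edges, 6 triangles.
rank ∂_2 = 5, rank ∂_3 = 0 ⇒ b_2 = 6 − 5 − 0 = 1. So H_2 ≅ Z.

H_2 ≅ Z.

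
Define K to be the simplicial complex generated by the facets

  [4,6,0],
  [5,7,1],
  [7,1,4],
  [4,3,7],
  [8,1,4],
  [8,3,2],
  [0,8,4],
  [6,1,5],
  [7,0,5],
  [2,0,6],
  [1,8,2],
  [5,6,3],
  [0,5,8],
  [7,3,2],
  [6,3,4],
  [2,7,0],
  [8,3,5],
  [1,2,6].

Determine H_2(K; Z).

We work with the vertex ordering 0 < 1 < 2 < 3 < 4 < 5 < 6 < 7 < 8. The simplices of K, each written with vertices in increasing order, are:

  0-simplices (9): [0], [1], [2], [3], [4], [5], [6], [7], [8]
  1-simplices (27): (27 of them)
  2-simplices (18): [0,2,6], [0,2,7], [0,4,6], [0,4,8], [0,5,7], [0,5,8], [1,2,6], [1,2,8], [1,4,7], [1,4,8], [1,5,6], [1,5,7], [2,3,7], [2,3,8], [3,4,6], [3,4,7], [3,5,6], [3,5,8]

Hence C_0 ≅ Z^9, C_1 ≅ Z^27, C_2 ≅ Z^18.

The boundary map ∂_1: C_1 → C_0 sends each edge [p,q] (with p < q) to q − p.
The resulting 9×27 matrix has rank 8, and its Smith normal form has invariant factors (1,1,1,1,1,1,1,1).

∂_2: C_2 → C_1 acts by ∂[p,q,r] = [q,r] − [p,r] + [p,q]. For instance
  ∂[1,4,7] = [4,7] − [1,7] + [1,4],
  ∂[3,4,6] = [4,6] − [3,6] + [3,4].
As a 27×18 matrix over Z this has rank 17, with invariant factors (1,1,1,1,1,1,1,1,1,1,1,1,1,1,1,1,1).

From H_k ≅ ker(∂_k) / im(∂_{k+1}) we obtain:

  H_2: rank ker ∂_2 − rank ∂_3 = (18 − 17) − 0 = 1, and there is no ∂_3, so H_2 ≅ Z.

H_2 = Z.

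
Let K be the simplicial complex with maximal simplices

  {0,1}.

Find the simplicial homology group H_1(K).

H_1 ≅ 0.

K has 2 vertices, 1 edge.
rank ∂_1 = 1, rank ∂_2 = 0 ⇒ b_1 = 1 − 1 − 0 = 0. So H_1 = 0.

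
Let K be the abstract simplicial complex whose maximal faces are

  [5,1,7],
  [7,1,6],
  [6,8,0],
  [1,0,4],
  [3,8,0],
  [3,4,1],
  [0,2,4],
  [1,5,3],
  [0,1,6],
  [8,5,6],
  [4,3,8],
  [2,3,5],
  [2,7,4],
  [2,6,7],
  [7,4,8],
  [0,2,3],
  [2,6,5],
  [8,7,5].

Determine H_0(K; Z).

H_0 = Z.

Fix the vertex order 0 < 1 < 2 < 3 < 4 < 5 < 6 < 7 < 8 and write every simplex with vertices in increasing order. Then dim K = 2 and the simplices of K are:

  0-simplices (9): [0], [1], [2], [3], [4], [5], [6], [7], [8]
  1-simplices (27): (27 of them)
  2-simplices (18): [0,1,4], [0,1,6], [0,2,3], [0,2,4], [0,3,8], [0,6,8], [1,3,4], [1,3,5], [1,5,7], [1,6,7], [2,3,5], [2,4,7], [2,5,6], [2,6,7], [3,4,8], [4,7,8], [5,6,8], [5,7,8]

so the chain groups are C_0 ≅ Z^9, C_1 ≅ Z^27, C_2 ≅ Z^18.

The boundary map ∂_1: C_1 → C_0 is given by ∂[p,q] = [q] − [p]. For instance
  ∂[3,5] = [5] − [3].
This gives a 9×27 integer matrix of rank 8; reducing to Smith normal form yields diagonal entries (1,1,1,1,1,1,1,1).

∂_2: C_2 → C_1 acts by ∂[p,q,r] = [q,r] − [p,r] + [p,q]. For instance
  ∂[0,2,3] = [2,3] − [0,3] + [0,2],
  ∂[1,6,7] = [6,7] − [1,7] + [1,6].
The 27×18 boundary matrix has rank 18 and Smith normal form diag(1,1,1,1,1,1,1,1,1,1,1,1,1,1,1,1,1,2).

Reading off H_k = ker ∂_k / im ∂_{k+1}:

  H_0: rank C_0 − rank ∂_1 = 9 − 8 = 1, and the invariant factors of ∂_1 are all 1, so H_0 = Z.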